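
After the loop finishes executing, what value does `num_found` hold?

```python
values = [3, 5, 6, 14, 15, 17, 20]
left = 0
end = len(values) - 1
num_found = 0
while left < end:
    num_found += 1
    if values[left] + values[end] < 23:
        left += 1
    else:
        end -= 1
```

Let's trace through this code step by step.

Initialize: values = [3, 5, 6, 14, 15, 17, 20]
Initialize: left = 0
Initialize: end = 6
Initialize: num_found = 0
Entering loop: while left < end:
After iteration 1: left = 0, end = 5, num_found = 1
After iteration 2: left = 1, end = 5, num_found = 2
After iteration 3: left = 2, end = 5, num_found = 3
After iteration 4: left = 2, end = 4, num_found = 4
After iteration 5: left = 3, end = 4, num_found = 5
After iteration 6: left = 3, end = 3, num_found = 6
Loop ends.

Final answer: 6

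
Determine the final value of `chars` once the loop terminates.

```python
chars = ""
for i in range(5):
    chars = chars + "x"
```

Let's trace through this code step by step.

Initialize: chars = ''
Entering loop: for i in range(5):
After iteration 1: i = 0, chars = 'x'
After iteration 2: i = 1, chars = 'xx'
After iteration 3: i = 2, chars = 'xxx'
After iteration 4: i = 3, chars = 'xxxx'
After iteration 5: i = 4, chars = 'xxxxx'
Loop ends.

Final answer: 'xxxxx'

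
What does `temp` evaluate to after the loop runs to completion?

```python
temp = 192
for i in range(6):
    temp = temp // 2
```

Let's trace through this code step by step.

Initialize: temp = 192
Entering loop: for i in range(6):
After iteration 1: i = 0, temp = 96
After iteration 2: i = 1, temp = 48
After iteration 3: i = 2, temp = 24
After iteration 4: i = 3, temp = 12
After iteration 5: i = 4, temp = 6
After iteration 6: i = 5, temp = 3
Loop ends.

Final answer: 3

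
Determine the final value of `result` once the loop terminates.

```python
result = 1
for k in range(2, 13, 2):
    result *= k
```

Let's trace through this code step by step.

Initialize: result = 1
Entering loop: for k in range(2, 13, 2):
After iteration 1: k = 2, result = 2
After iteration 2: k = 4, result = 8
After iteration 3: k = 6, result = 48
After iteration 4: k = 8, result = 384
After iteration 5: k = 10, result = 3840
After iteration 6: k = 12, result = 46080
Loop ends.

Final answer: 46080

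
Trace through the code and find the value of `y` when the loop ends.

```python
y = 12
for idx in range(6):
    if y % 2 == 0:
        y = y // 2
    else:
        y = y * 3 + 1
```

Let's trace through this code step by step.

Initialize: y = 12
Entering loop: for idx in range(6):
After iteration 1: idx = 0, y = 6
After iteration 2: idx = 1, y = 3
After iteration 3: idx = 2, y = 10
After iteration 4: idx = 3, y = 5
After iteration 5: idx = 4, y = 16
After iteration 6: idx = 5, y = 8
Loop ends.

Final answer: 8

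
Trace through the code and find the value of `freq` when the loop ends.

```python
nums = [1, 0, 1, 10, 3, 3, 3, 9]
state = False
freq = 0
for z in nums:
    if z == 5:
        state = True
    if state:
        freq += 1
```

Let's trace through this code step by step.

Initialize: nums = [1, 0, 1, 10, 3, 3, 3, 9]
Initialize: state = False
Initialize: freq = 0
Entering loop: for z in nums:
After iteration 1: z = 1, freq = 0
After iteration 2: z = 0, freq = 0
After iteration 3: z = 1, freq = 0
After iteration 4: z = 10, freq = 0
After iteration 5: z = 3, freq = 0
After iteration 6: z = 3, freq = 0
After iteration 7: z = 3, freq = 0
After iteration 8: z = 9, freq = 0
Loop ends.

Final answer: 0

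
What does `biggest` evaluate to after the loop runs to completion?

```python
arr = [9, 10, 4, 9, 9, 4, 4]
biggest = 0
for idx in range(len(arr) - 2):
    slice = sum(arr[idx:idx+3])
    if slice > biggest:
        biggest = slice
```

Let's trace through this code step by step.

Initialize: arr = [9, 10, 4, 9, 9, 4, 4]
Initialize: biggest = 0
Entering loop: for idx in range(len(arr) - 2):
After iteration 1: idx = 0, biggest = 23, slice = 23
After iteration 2: idx = 1, biggest = 23, slice = 23
After iteration 3: idx = 2, biggest = 23, slice = 22
After iteration 4: idx = 3, biggest = 23, slice = 22
After iteration 5: idx = 4, biggest = 23, slice = 17
Loop ends.

Final answer: 23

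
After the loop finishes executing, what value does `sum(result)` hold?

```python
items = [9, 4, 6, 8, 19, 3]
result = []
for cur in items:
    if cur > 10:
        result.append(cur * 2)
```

Let's trace through this code step by step.

Initialize: items = [9, 4, 6, 8, 19, 3]
Initialize: result = []
Entering loop: for cur in items:
After iteration 1: cur = 9, result = []
After iteration 2: cur = 4, result = []
After iteration 3: cur = 6, result = []
After iteration 4: cur = 8, result = []
After iteration 5: cur = 19, result = [38]
After iteration 6: cur = 3, result = [38]
Loop ends.
sum(result) = 38

Final answer: 38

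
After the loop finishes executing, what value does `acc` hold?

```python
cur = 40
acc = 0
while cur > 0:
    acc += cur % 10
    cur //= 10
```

Let's trace through this code step by step.

Initialize: cur = 40
Initialize: acc = 0
Entering loop: while cur > 0:
After iteration 1: cur = 4, acc = 0
After iteration 2: cur = 0, acc = 4
Loop ends.

Final answer: 4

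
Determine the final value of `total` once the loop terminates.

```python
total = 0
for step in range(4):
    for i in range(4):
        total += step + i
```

Let's trace through this code step by step.

Initialize: total = 0
Entering loop: for step in range(4):
After iteration 1: step = 0, total = 6
After iteration 2: step = 1, total = 16
After iteration 3: step = 2, total = 30
After iteration 4: step = 3, total = 48
Loop ends.

Final answer: 48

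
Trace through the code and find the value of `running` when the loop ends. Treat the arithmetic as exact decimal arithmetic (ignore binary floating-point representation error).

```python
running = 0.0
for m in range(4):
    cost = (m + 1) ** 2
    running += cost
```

Let's trace through this code step by step.

Initialize: running = 0.0
Entering loop: for m in range(4):
After iteration 1: m = 0, running = 1.0, cost = 1
After iteration 2: m = 1, running = 5.0, cost = 4
After iteration 3: m = 2, running = 14.0, cost = 9
After iteration 4: m = 3, running = 30.0, cost = 16
Loop ends.

Final answer: 30.0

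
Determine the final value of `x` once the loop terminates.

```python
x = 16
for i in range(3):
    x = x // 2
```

Let's trace through this code step by step.

Initialize: x = 16
Entering loop: for i in range(3):
After iteration 1: i = 0, x = 8
After iteration 2: i = 1, x = 4
After iteration 3: i = 2, x = 2
Loop ends.

Final answer: 2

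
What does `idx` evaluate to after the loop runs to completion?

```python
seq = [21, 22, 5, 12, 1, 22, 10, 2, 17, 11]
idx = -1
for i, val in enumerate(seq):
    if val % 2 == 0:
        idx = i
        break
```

Let's trace through this code step by step.

Initialize: seq = [21, 22, 5, 12, 1, 22, 10, 2, 17, 11]
Initialize: idx = -1
Entering loop: for i, val in enumerate(seq):
After iteration 1: i = 0, val = 21, idx = -1
After iteration 2: i = 1, val = 22, idx = 1
Loop ends.

Final answer: 1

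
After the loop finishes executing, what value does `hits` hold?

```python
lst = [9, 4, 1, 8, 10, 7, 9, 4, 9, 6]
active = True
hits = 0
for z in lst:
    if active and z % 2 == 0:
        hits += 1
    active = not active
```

Let's trace through this code step by step.

Initialize: lst = [9, 4, 1, 8, 10, 7, 9, 4, 9, 6]
Initialize: active = True
Initialize: hits = 0
Entering loop: for z in lst:
After iteration 1: z = 9, active = False, hits = 0
After iteration 2: z = 4, active = True, hits = 0
After iteration 3: z = 1, active = False, hits = 0
After iteration 4: z = 8, active = True, hits = 0
After iteration 5: z = 10, active = False, hits = 1
After iteration 6: z = 7, active = True, hits = 1
After iteration 7: z = 9, active = False, hits = 1
After iteration 8: z = 4, active = True, hits = 1
After iteration 9: z = 9, active = False, hits = 1
After iteration 10: z = 6, active = True, hits = 1
Loop ends.

Final answer: 1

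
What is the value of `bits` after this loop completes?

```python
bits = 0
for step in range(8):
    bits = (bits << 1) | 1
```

Let's trace through this code step by step.

Initialize: bits = 0
Entering loop: for step in range(8):
After iteration 1: step = 0, bits = 1
After iteration 2: step = 1, bits = 3
After iteration 3: step = 2, bits = 7
After iteration 4: step = 3, bits = 15
After iteration 5: step = 4, bits = 31
After iteration 6: step = 5, bits = 63
After iteration 7: step = 6, bits = 127
After iteration 8: step = 7, bits = 255
Loop ends.

Final answer: 255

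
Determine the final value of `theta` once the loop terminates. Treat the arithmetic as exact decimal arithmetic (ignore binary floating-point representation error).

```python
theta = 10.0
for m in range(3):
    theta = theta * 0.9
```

Let's trace through this code step by step.

Initialize: theta = 10.0
Entering loop: for m in range(3):
After iteration 1: m = 0, theta = 9.0
After iteration 2: m = 1, theta = 8.1
After iteration 3: m = 2, theta = 7.29
Loop ends.

Final answer: 7.29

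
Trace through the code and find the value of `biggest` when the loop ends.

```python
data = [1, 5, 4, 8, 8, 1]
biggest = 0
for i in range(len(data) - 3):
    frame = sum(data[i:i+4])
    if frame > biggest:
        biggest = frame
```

Let's trace through this code step by step.

Initialize: data = [1, 5, 4, 8, 8, 1]
Initialize: biggest = 0
Entering loop: for i in range(len(data) - 3):
After iteration 1: i = 0, biggest = 18, frame = 18
After iteration 2: i = 1, biggest = 25, frame = 25
After iteration 3: i = 2, biggest = 25, frame = 21
Loop ends.

Final answer: 25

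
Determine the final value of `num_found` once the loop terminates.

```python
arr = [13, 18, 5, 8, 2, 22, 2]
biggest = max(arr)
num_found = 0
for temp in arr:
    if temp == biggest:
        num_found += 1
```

Let's trace through this code step by step.

Initialize: arr = [13, 18, 5, 8, 2, 22, 2]
Initialize: biggest = 22
Initialize: num_found = 0
Entering loop: for temp in arr:
After iteration 1: temp = 13, num_found = 0
After iteration 2: temp = 18, num_found = 0
After iteration 3: temp = 5, num_found = 0
After iteration 4: temp = 8, num_found = 0
After iteration 5: temp = 2, num_found = 0
After iteration 6: temp = 22, num_found = 1
After iteration 7: temp = 2, num_found = 1
Loop ends.

Final answer: 1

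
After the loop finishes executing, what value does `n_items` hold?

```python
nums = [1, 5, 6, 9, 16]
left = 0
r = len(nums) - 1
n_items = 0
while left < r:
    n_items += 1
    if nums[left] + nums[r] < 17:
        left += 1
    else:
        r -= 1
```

Let's trace through this code step by step.

Initialize: nums = [1, 5, 6, 9, 16]
Initialize: left = 0
Initialize: r = 4
Initialize: n_items = 0
Entering loop: while left < r:
After iteration 1: left = 0, r = 3, n_items = 1
After iteration 2: left = 1, r = 3, n_items = 2
After iteration 3: left = 2, r = 3, n_items = 3
After iteration 4: left = 3, r = 3, n_items = 4
Loop ends.

Final answer: 4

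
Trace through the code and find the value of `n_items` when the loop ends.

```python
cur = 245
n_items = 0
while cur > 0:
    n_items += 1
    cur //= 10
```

Let's trace through this code step by step.

Initialize: cur = 245
Initialize: n_items = 0
Entering loop: while cur > 0:
After iteration 1: cur = 24, n_items = 1
After iteration 2: cur = 2, n_items = 2
After iteration 3: cur = 0, n_items = 3
Loop ends.

Final answer: 3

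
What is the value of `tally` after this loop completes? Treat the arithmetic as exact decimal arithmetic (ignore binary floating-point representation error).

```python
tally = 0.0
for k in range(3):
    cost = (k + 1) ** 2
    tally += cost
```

Let's trace through this code step by step.

Initialize: tally = 0.0
Entering loop: for k in range(3):
After iteration 1: k = 0, tally = 1.0, cost = 1
After iteration 2: k = 1, tally = 5.0, cost = 4
After iteration 3: k = 2, tally = 14.0, cost = 9
Loop ends.

Final answer: 14.0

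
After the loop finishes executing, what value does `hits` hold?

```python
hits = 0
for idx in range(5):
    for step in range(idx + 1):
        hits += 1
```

Let's trace through this code step by step.

Initialize: hits = 0
Entering loop: for idx in range(5):
After iteration 1: idx = 0, hits = 1, step = 0
After iteration 2: idx = 1, hits = 3, step = 1
After iteration 3: idx = 2, hits = 6, step = 2
After iteration 4: idx = 3, hits = 10, step = 3
After iteration 5: idx = 4, hits = 15, step = 4
Loop ends.

Final answer: 15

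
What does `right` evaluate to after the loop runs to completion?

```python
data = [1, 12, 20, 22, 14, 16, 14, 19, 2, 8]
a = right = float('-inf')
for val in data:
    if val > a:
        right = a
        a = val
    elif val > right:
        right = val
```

Let's trace through this code step by step.

Initialize: data = [1, 12, 20, 22, 14, 16, 14, 19, 2, 8]
Initialize: a = -inf
Initialize: right = -inf
Entering loop: for val in data:
After iteration 1: val = 1, a = 1, right = -inf
After iteration 2: val = 12, a = 12, right = 1
After iteration 3: val = 20, a = 20, right = 12
After iteration 4: val = 22, a = 22, right = 20
After iteration 5: val = 14, a = 22, right = 20
After iteration 6: val = 16, a = 22, right = 20
After iteration 7: val = 14, a = 22, right = 20
After iteration 8: val = 19, a = 22, right = 20
After iteration 9: val = 2, a = 22, right = 20
After iteration 10: val = 8, a = 22, right = 20
Loop ends.

Final answer: 20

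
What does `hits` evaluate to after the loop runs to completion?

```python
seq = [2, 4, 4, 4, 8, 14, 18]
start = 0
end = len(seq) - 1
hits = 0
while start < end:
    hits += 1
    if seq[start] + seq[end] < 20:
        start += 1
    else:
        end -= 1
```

Let's trace through this code step by step.

Initialize: seq = [2, 4, 4, 4, 8, 14, 18]
Initialize: start = 0
Initialize: end = 6
Initialize: hits = 0
Entering loop: while start < end:
After iteration 1: start = 0, end = 5, hits = 1
After iteration 2: start = 1, end = 5, hits = 2
After iteration 3: start = 2, end = 5, hits = 3
After iteration 4: start = 3, end = 5, hits = 4
After iteration 5: start = 4, end = 5, hits = 5
After iteration 6: start = 4, end = 4, hits = 6
Loop ends.

Final answer: 6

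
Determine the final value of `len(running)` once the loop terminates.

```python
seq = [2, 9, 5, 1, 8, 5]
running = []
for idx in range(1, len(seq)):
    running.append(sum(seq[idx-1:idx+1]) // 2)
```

Let's trace through this code step by step.

Initialize: seq = [2, 9, 5, 1, 8, 5]
Initialize: running = []
Entering loop: for idx in range(1, len(seq)):
After iteration 1: idx = 1, running = [5]
After iteration 2: idx = 2, running = [5, 7]
After iteration 3: idx = 3, running = [5, 7, 3]
After iteration 4: idx = 4, running = [5, 7, 3, 4]
After iteration 5: idx = 5, running = [5, 7, 3, 4, 6]
Loop ends.
len(running) = 5

Final answer: 5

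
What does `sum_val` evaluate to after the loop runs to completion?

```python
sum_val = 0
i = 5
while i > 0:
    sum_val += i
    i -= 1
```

Let's trace through this code step by step.

Initialize: sum_val = 0
Initialize: i = 5
Entering loop: while i > 0:
After iteration 1: sum_val = 5, i = 4
After iteration 2: sum_val = 9, i = 3
After iteration 3: sum_val = 12, i = 2
After iteration 4: sum_val = 14, i = 1
After iteration 5: sum_val = 15, i = 0
Loop ends.

Final answer: 15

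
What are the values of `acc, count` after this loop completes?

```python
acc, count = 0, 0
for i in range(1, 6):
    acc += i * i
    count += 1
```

Let's trace through this code step by step.

Initialize: acc = 0
Initialize: count = 0
Entering loop: for i in range(1, 6):
After iteration 1: i = 1, acc = 1, count = 1
After iteration 2: i = 2, acc = 5, count = 2
After iteration 3: i = 3, acc = 14, count = 3
After iteration 4: i = 4, acc = 30, count = 4
After iteration 5: i = 5, acc = 55, count = 5
Loop ends.

Final answer: 55, 5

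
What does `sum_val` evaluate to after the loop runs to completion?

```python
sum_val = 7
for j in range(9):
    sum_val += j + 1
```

Let's trace through this code step by step.

Initialize: sum_val = 7
Entering loop: for j in range(9):
After iteration 1: j = 0, sum_val = 8
After iteration 2: j = 1, sum_val = 10
After iteration 3: j = 2, sum_val = 13
After iteration 4: j = 3, sum_val = 17
After iteration 5: j = 4, sum_val = 22
After iteration 6: j = 5, sum_val = 28
After iteration 7: j = 6, sum_val = 35
After iteration 8: j = 7, sum_val = 43
After iteration 9: j = 8, sum_val = 52
Loop ends.

Final answer: 52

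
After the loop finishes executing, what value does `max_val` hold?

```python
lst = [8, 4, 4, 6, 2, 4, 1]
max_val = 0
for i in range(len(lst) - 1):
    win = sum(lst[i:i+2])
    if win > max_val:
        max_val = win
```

Let's trace through this code step by step.

Initialize: lst = [8, 4, 4, 6, 2, 4, 1]
Initialize: max_val = 0
Entering loop: for i in range(len(lst) - 1):
After iteration 1: i = 0, max_val = 12, win = 12
After iteration 2: i = 1, max_val = 12, win = 8
After iteration 3: i = 2, max_val = 12, win = 10
After iteration 4: i = 3, max_val = 12, win = 8
After iteration 5: i = 4, max_val = 12, win = 6
After iteration 6: i = 5, max_val = 12, win = 5
Loop ends.

Final answer: 12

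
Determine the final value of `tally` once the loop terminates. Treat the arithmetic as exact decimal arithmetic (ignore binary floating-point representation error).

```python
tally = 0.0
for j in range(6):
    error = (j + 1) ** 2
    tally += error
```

Let's trace through this code step by step.

Initialize: tally = 0.0
Entering loop: for j in range(6):
After iteration 1: j = 0, tally = 1.0, error = 1
After iteration 2: j = 1, tally = 5.0, error = 4
After iteration 3: j = 2, tally = 14.0, error = 9
After iteration 4: j = 3, tally = 30.0, error = 16
After iteration 5: j = 4, tally = 55.0, error = 25
After iteration 6: j = 5, tally = 91.0, error = 36
Loop ends.

Final answer: 91.0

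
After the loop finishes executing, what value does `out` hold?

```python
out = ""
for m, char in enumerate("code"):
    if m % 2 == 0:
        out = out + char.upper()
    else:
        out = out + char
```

Let's trace through this code step by step.

Initialize: out = ''
Entering loop: for m, char in enumerate("code"):
After iteration 1: m = 0, char = 'c', out = 'C'
After iteration 2: m = 1, char = 'o', out = 'Co'
After iteration 3: m = 2, char = 'd', out = 'CoD'
After iteration 4: m = 3, char = 'e', out = 'CoDe'
Loop ends.

Final answer: 'CoDe'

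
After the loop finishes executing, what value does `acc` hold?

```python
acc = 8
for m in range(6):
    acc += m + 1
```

Let's trace through this code step by step.

Initialize: acc = 8
Entering loop: for m in range(6):
After iteration 1: m = 0, acc = 9
After iteration 2: m = 1, acc = 11
After iteration 3: m = 2, acc = 14
After iteration 4: m = 3, acc = 18
After iteration 5: m = 4, acc = 23
After iteration 6: m = 5, acc = 29
Loop ends.

Final answer: 29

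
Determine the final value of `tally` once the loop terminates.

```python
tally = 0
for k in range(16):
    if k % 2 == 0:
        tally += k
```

Let's trace through this code step by step.

Initialize: tally = 0
Entering loop: for k in range(16):
After iteration 1: k = 0, tally = 0
After iteration 2: k = 1, tally = 0
After iteration 3: k = 2, tally = 2
After iteration 4: k = 3, tally = 2
After iteration 5: k = 4, tally = 6
After iteration 6: k = 5, tally = 6
After iteration 7: k = 6, tally = 12
After iteration 8: k = 7, tally = 12
After iteration 9: k = 8, tally = 20
After iteration 10: k = 9, tally = 20
After iteration 11: k = 10, tally = 30
After iteration 12: k = 11, tally = 30
After iteration 13: k = 12, tally = 42
After iteration 14: k = 13, tally = 42
After iteration 15: k = 14, tally = 56
After iteration 16: k = 15, tally = 56
Loop ends.

Final answer: 56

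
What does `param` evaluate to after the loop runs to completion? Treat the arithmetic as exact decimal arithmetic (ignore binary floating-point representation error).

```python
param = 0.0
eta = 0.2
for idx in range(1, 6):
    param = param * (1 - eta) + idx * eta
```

Let's trace through this code step by step.

Initialize: param = 0.0
Initialize: eta = 0.2
Entering loop: for idx in range(1, 6):
After iteration 1: idx = 1, param = 0.2
After iteration 2: idx = 2, param = 0.56
After iteration 3: idx = 3, param = 1.048
After iteration 4: idx = 4, param = 1.6384
After iteration 5: idx = 5, param = 2.31072
Loop ends.

Final answer: 2.31072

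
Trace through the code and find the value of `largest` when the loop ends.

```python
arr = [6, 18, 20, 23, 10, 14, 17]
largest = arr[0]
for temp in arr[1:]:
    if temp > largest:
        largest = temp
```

Let's trace through this code step by step.

Initialize: arr = [6, 18, 20, 23, 10, 14, 17]
Initialize: largest = 6
Entering loop: for temp in arr[1:]:
After iteration 1: temp = 18, largest = 18
After iteration 2: temp = 20, largest = 20
After iteration 3: temp = 23, largest = 23
After iteration 4: temp = 10, largest = 23
After iteration 5: temp = 14, largest = 23
After iteration 6: temp = 17, largest = 23
Loop ends.

Final answer: 23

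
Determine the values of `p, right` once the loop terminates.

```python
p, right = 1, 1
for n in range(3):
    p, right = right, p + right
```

Let's trace through this code step by step.

Initialize: p = 1
Initialize: right = 1
Entering loop: for n in range(3):
After iteration 1: n = 0, p = 1, right = 2
After iteration 2: n = 1, p = 2, right = 3
After iteration 3: n = 2, p = 3, right = 5
Loop ends.

Final answer: 3, 5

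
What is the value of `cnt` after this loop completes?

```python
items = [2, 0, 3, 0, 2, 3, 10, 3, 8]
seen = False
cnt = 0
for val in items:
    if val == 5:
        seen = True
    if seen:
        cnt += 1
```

Let's trace through this code step by step.

Initialize: items = [2, 0, 3, 0, 2, 3, 10, 3, 8]
Initialize: seen = False
Initialize: cnt = 0
Entering loop: for val in items:
After iteration 1: val = 2, cnt = 0
After iteration 2: val = 0, cnt = 0
After iteration 3: val = 3, cnt = 0
After iteration 4: val = 0, cnt = 0
After iteration 5: val = 2, cnt = 0
After iteration 6: val = 3, cnt = 0
After iteration 7: val = 10, cnt = 0
After iteration 8: val = 3, cnt = 0
After iteration 9: val = 8, cnt = 0
Loop ends.

Final answer: 0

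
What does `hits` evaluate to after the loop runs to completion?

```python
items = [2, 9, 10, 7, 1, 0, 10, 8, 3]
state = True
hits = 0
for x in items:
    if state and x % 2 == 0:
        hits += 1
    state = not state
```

Let's trace through this code step by step.

Initialize: items = [2, 9, 10, 7, 1, 0, 10, 8, 3]
Initialize: state = True
Initialize: hits = 0
Entering loop: for x in items:
After iteration 1: x = 2, state = False, hits = 1
After iteration 2: x = 9, state = True, hits = 1
After iteration 3: x = 10, state = False, hits = 2
After iteration 4: x = 7, state = True, hits = 2
After iteration 5: x = 1, state = False, hits = 2
After iteration 6: x = 0, state = True, hits = 2
After iteration 7: x = 10, state = False, hits = 3
After iteration 8: x = 8, state = True, hits = 3
After iteration 9: x = 3, state = False, hits = 3
Loop ends.

Final answer: 3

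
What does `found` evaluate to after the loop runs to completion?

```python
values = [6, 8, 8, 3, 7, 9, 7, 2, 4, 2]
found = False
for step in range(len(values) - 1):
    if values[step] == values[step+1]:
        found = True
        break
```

Let's trace through this code step by step.

Initialize: values = [6, 8, 8, 3, 7, 9, 7, 2, 4, 2]
Initialize: found = False
Entering loop: for step in range(len(values) - 1):
After iteration 1: step = 0, found = False
After iteration 2: step = 1, found = True
Loop ends.

Final answer: True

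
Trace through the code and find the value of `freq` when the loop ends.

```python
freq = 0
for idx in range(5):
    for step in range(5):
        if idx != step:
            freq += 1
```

Let's trace through this code step by step.

Initialize: freq = 0
Entering loop: for idx in range(5):
After iteration 1: idx = 0, freq = 4
After iteration 2: idx = 1, freq = 8
After iteration 3: idx = 2, freq = 12
After iteration 4: idx = 3, freq = 16
After iteration 5: idx = 4, freq = 20
Loop ends.

Final answer: 20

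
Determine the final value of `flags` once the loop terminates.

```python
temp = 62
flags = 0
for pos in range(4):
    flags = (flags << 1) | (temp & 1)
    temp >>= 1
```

Let's trace through this code step by step.

Initialize: temp = 62
Initialize: flags = 0
Entering loop: for pos in range(4):
After iteration 1: pos = 0, temp = 31, flags = 0
After iteration 2: pos = 1, temp = 15, flags = 1
After iteration 3: pos = 2, temp = 7, flags = 3
After iteration 4: pos = 3, temp = 3, flags = 7
Loop ends.

Final answer: 7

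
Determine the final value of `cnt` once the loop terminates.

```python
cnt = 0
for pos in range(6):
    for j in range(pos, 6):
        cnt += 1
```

Let's trace through this code step by step.

Initialize: cnt = 0
Entering loop: for pos in range(6):
After iteration 1: pos = 0, cnt = 6
After iteration 2: pos = 1, cnt = 11
After iteration 3: pos = 2, cnt = 15
After iteration 4: pos = 3, cnt = 18
After iteration 5: pos = 4, cnt = 20
After iteration 6: pos = 5, cnt = 21
Loop ends.

Final answer: 21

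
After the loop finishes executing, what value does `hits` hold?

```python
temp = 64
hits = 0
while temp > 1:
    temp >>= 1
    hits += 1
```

Let's trace through this code step by step.

Initialize: temp = 64
Initialize: hits = 0
Entering loop: while temp > 1:
After iteration 1: temp = 32, hits = 1
After iteration 2: temp = 16, hits = 2
After iteration 3: temp = 8, hits = 3
After iteration 4: temp = 4, hits = 4
After iteration 5: temp = 2, hits = 5
After iteration 6: temp = 1, hits = 6
Loop ends.

Final answer: 6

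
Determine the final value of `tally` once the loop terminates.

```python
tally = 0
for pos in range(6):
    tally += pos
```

Let's trace through this code step by step.

Initialize: tally = 0
Entering loop: for pos in range(6):
After iteration 1: pos = 0, tally = 0
After iteration 2: pos = 1, tally = 1
After iteration 3: pos = 2, tally = 3
After iteration 4: pos = 3, tally = 6
After iteration 5: pos = 4, tally = 10
After iteration 6: pos = 5, tally = 15
Loop ends.

Final answer: 15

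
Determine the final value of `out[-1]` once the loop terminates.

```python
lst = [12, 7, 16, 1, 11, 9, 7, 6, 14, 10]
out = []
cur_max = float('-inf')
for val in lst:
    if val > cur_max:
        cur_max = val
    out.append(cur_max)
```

Let's trace through this code step by step.

Initialize: lst = [12, 7, 16, 1, 11, 9, 7, 6, 14, 10]
Initialize: out = []
Initialize: cur_max = -inf
Entering loop: for val in lst:
After iteration 1: val = 12, out = [12], cur_max = 12
After iteration 2: val = 7, out = [12, 12], cur_max = 12
After iteration 3: val = 16, out = [12, 12, 16], cur_max = 16
After iteration 4: val = 1, out = [12, 12, 16, 16], cur_max = 16
After iteration 5: val = 11, out = [12, 12, 16, 16, 16], cur_max = 16
After iteration 6: val = 9, out = [12, 12, 16, 16, 16, 16], cur_max = 16
After iteration 7: val = 7, out = [12, 12, 16, 16, 16, 16, 16], cur_max = 16
After iteration 8: val = 6, out = [12, 12, 16, 16, 16, 16, 16, 16], cur_max = 16
After iteration 9: val = 14, out = [12, 12, 16, 16, 16, 16, 16, 16, 16], cur_max = 16
After iteration 10: val = 10, out = [12, 12, 16, 16, 16, 16, 16, 16, 16, 16], cur_max = 16
Loop ends.
out[-1] = 16

Final answer: 16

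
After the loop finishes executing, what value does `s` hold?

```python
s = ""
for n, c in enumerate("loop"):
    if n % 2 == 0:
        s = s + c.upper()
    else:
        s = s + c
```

Let's trace through this code step by step.

Initialize: s = ''
Entering loop: for n, c in enumerate("loop"):
After iteration 1: n = 0, c = 'l', s = 'L'
After iteration 2: n = 1, c = 'o', s = 'Lo'
After iteration 3: n = 2, c = 'o', s = 'LoO'
After iteration 4: n = 3, c = 'p', s = 'LoOp'
Loop ends.

Final answer: 'LoOp'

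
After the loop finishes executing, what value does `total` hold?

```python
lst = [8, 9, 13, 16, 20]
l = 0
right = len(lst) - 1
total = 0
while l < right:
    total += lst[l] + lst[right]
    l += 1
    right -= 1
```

Let's trace through this code step by step.

Initialize: lst = [8, 9, 13, 16, 20]
Initialize: l = 0
Initialize: right = 4
Initialize: total = 0
Entering loop: while l < right:
After iteration 1: l = 1, right = 3, total = 28
After iteration 2: l = 2, right = 2, total = 53
Loop ends.

Final answer: 53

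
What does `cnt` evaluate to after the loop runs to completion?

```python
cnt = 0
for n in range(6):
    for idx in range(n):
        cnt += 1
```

Let's trace through this code step by step.

Initialize: cnt = 0
Entering loop: for n in range(6):
After iteration 1: n = 0, cnt = 0
After iteration 2: n = 1, cnt = 1, idx = 0
After iteration 3: n = 2, cnt = 3, idx = 1
After iteration 4: n = 3, cnt = 6, idx = 2
After iteration 5: n = 4, cnt = 10, idx = 3
After iteration 6: n = 5, cnt = 15, idx = 4
Loop ends.

Final answer: 15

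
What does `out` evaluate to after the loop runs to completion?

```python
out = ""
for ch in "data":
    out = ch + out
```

Let's trace through this code step by step.

Initialize: out = ''
Entering loop: for ch in "data":
After iteration 1: ch = 'd', out = 'd'
After iteration 2: ch = 'a', out = 'ad'
After iteration 3: ch = 't', out = 'tad'
After iteration 4: ch = 'a', out = 'atad'
Loop ends.

Final answer: 'atad'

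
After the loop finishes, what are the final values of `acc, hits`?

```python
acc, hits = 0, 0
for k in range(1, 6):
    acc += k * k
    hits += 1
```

Let's trace through this code step by step.

Initialize: acc = 0
Initialize: hits = 0
Entering loop: for k in range(1, 6):
After iteration 1: k = 1, acc = 1, hits = 1
After iteration 2: k = 2, acc = 5, hits = 2
After iteration 3: k = 3, acc = 14, hits = 3
After iteration 4: k = 4, acc = 30, hits = 4
After iteration 5: k = 5, acc = 55, hits = 5
Loop ends.

Final answer: 55, 5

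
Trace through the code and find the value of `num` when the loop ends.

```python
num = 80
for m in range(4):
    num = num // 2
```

Let's trace through this code step by step.

Initialize: num = 80
Entering loop: for m in range(4):
After iteration 1: m = 0, num = 40
After iteration 2: m = 1, num = 20
After iteration 3: m = 2, num = 10
After iteration 4: m = 3, num = 5
Loop ends.

Final answer: 5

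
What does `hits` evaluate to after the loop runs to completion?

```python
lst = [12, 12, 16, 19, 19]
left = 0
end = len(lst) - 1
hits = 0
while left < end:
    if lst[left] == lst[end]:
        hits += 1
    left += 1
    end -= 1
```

Let's trace through this code step by step.

Initialize: lst = [12, 12, 16, 19, 19]
Initialize: left = 0
Initialize: end = 4
Initialize: hits = 0
Entering loop: while left < end:
After iteration 1: left = 1, end = 3, hits = 0
After iteration 2: left = 2, end = 2, hits = 0
Loop ends.

Final answer: 0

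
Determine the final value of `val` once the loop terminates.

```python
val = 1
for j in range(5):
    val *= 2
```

Let's trace through this code step by step.

Initialize: val = 1
Entering loop: for j in range(5):
After iteration 1: j = 0, val = 2
After iteration 2: j = 1, val = 4
After iteration 3: j = 2, val = 8
After iteration 4: j = 3, val = 16
After iteration 5: j = 4, val = 32
Loop ends.

Final answer: 32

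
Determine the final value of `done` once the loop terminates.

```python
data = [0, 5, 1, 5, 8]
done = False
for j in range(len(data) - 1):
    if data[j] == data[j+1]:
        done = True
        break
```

Let's trace through this code step by step.

Initialize: data = [0, 5, 1, 5, 8]
Initialize: done = False
Entering loop: for j in range(len(data) - 1):
After iteration 1: j = 0, done = False
After iteration 2: j = 1, done = False
After iteration 3: j = 2, done = False
After iteration 4: j = 3, done = False
Loop ends.

Final answer: False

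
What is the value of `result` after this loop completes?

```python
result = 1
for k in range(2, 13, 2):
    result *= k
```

Let's trace through this code step by step.

Initialize: result = 1
Entering loop: for k in range(2, 13, 2):
After iteration 1: k = 2, result = 2
After iteration 2: k = 4, result = 8
After iteration 3: k = 6, result = 48
After iteration 4: k = 8, result = 384
After iteration 5: k = 10, result = 3840
After iteration 6: k = 12, result = 46080
Loop ends.

Final answer: 46080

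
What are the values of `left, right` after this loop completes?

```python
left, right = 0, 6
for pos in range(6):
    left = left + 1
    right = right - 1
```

Let's trace through this code step by step.

Initialize: left = 0
Initialize: right = 6
Entering loop: for pos in range(6):
After iteration 1: pos = 0, left = 1, right = 5
After iteration 2: pos = 1, left = 2, right = 4
After iteration 3: pos = 2, left = 3, right = 3
After iteration 4: pos = 3, left = 4, right = 2
After iteration 5: pos = 4, left = 5, right = 1
After iteration 6: pos = 5, left = 6, right = 0
Loop ends.

Final answer: 6, 0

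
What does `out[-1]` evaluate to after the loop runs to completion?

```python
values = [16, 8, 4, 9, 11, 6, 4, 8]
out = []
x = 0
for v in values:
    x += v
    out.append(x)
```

Let's trace through this code step by step.

Initialize: values = [16, 8, 4, 9, 11, 6, 4, 8]
Initialize: out = []
Initialize: x = 0
Entering loop: for v in values:
After iteration 1: v = 16, out = [16], x = 16
After iteration 2: v = 8, out = [16, 24], x = 24
After iteration 3: v = 4, out = [16, 24, 28], x = 28
After iteration 4: v = 9, out = [16, 24, 28, 37], x = 37
After iteration 5: v = 11, out = [16, 24, 28, 37, 48], x = 48
After iteration 6: v = 6, out = [16, 24, 28, 37, 48, 54], x = 54
After iteration 7: v = 4, out = [16, 24, 28, 37, 48, 54, 58], x = 58
After iteration 8: v = 8, out = [16, 24, 28, 37, 48, 54, 58, 66], x = 66
Loop ends.
out[-1] = 66

Final answer: 66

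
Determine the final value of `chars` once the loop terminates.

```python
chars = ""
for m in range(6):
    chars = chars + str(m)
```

Let's trace through this code step by step.

Initialize: chars = ''
Entering loop: for m in range(6):
After iteration 1: m = 0, chars = '0'
After iteration 2: m = 1, chars = '01'
After iteration 3: m = 2, chars = '012'
After iteration 4: m = 3, chars = '0123'
After iteration 5: m = 4, chars = '01234'
After iteration 6: m = 5, chars = '012345'
Loop ends.

Final answer: '012345'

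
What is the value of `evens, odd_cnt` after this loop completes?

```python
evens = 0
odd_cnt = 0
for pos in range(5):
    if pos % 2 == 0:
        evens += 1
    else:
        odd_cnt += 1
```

Let's trace through this code step by step.

Initialize: evens = 0
Initialize: odd_cnt = 0
Entering loop: for pos in range(5):
After iteration 1: pos = 0, evens = 1, odd_cnt = 0
After iteration 2: pos = 1, evens = 1, odd_cnt = 1
After iteration 3: pos = 2, evens = 2, odd_cnt = 1
After iteration 4: pos = 3, evens = 2, odd_cnt = 2
After iteration 5: pos = 4, evens = 3, odd_cnt = 2
Loop ends.

Final answer: 3, 2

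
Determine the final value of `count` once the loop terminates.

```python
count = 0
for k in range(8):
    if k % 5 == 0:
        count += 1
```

Let's trace through this code step by step.

Initialize: count = 0
Entering loop: for k in range(8):
After iteration 1: k = 0, count = 1
After iteration 2: k = 1, count = 1
After iteration 3: k = 2, count = 1
After iteration 4: k = 3, count = 1
After iteration 5: k = 4, count = 1
After iteration 6: k = 5, count = 2
After iteration 7: k = 6, count = 2
After iteration 8: k = 7, count = 2
Loop ends.

Final answer: 2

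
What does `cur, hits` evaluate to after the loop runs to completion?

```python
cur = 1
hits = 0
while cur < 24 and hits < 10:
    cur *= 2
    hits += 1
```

Let's trace through this code step by step.

Initialize: cur = 1
Initialize: hits = 0
Entering loop: while cur < 24 and hits < 10:
After iteration 1: cur = 2, hits = 1
After iteration 2: cur = 4, hits = 2
After iteration 3: cur = 8, hits = 3
After iteration 4: cur = 16, hits = 4
After iteration 5: cur = 32, hits = 5
Loop ends.

Final answer: 32, 5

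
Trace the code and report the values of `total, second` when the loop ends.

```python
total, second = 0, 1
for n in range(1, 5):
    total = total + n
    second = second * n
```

Let's trace through this code step by step.

Initialize: total = 0
Initialize: second = 1
Entering loop: for n in range(1, 5):
After iteration 1: n = 1, total = 1, second = 1
After iteration 2: n = 2, total = 3, second = 2
After iteration 3: n = 3, total = 6, second = 6
After iteration 4: n = 4, total = 10, second = 24
Loop ends.

Final answer: 10, 24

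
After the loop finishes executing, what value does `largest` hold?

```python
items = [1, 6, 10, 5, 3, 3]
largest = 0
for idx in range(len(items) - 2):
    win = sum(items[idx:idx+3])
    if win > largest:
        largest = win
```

Let's trace through this code step by step.

Initialize: items = [1, 6, 10, 5, 3, 3]
Initialize: largest = 0
Entering loop: for idx in range(len(items) - 2):
After iteration 1: idx = 0, largest = 17, win = 17
After iteration 2: idx = 1, largest = 21, win = 21
After iteration 3: idx = 2, largest = 21, win = 18
After iteration 4: idx = 3, largest = 21, win = 11
Loop ends.

Final answer: 21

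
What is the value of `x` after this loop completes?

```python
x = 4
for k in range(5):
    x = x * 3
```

Let's trace through this code step by step.

Initialize: x = 4
Entering loop: for k in range(5):
After iteration 1: k = 0, x = 12
After iteration 2: k = 1, x = 36
After iteration 3: k = 2, x = 108
After iteration 4: k = 3, x = 324
After iteration 5: k = 4, x = 972
Loop ends.

Final answer: 972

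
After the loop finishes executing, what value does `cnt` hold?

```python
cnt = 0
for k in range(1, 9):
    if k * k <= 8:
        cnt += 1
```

Let's trace through this code step by step.

Initialize: cnt = 0
Entering loop: for k in range(1, 9):
After iteration 1: k = 1, cnt = 1
After iteration 2: k = 2, cnt = 2
After iteration 3: k = 3, cnt = 2
After iteration 4: k = 4, cnt = 2
After iteration 5: k = 5, cnt = 2
After iteration 6: k = 6, cnt = 2
After iteration 7: k = 7, cnt = 2
After iteration 8: k = 8, cnt = 2
Loop ends.

Final answer: 2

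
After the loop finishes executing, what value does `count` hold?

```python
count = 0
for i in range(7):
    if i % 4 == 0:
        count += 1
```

Let's trace through this code step by step.

Initialize: count = 0
Entering loop: for i in range(7):
After iteration 1: i = 0, count = 1
After iteration 2: i = 1, count = 1
After iteration 3: i = 2, count = 1
After iteration 4: i = 3, count = 1
After iteration 5: i = 4, count = 2
After iteration 6: i = 5, count = 2
After iteration 7: i = 6, count = 2
Loop ends.

Final answer: 2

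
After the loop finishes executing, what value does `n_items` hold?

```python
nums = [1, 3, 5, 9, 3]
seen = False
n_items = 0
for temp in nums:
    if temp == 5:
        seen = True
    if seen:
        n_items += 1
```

Let's trace through this code step by step.

Initialize: nums = [1, 3, 5, 9, 3]
Initialize: seen = False
Initialize: n_items = 0
Entering loop: for temp in nums:
After iteration 1: temp = 1, seen = False, n_items = 0
After iteration 2: temp = 3, seen = False, n_items = 0
After iteration 3: temp = 5, seen = True, n_items = 1
After iteration 4: temp = 9, seen = True, n_items = 2
After iteration 5: temp = 3, seen = True, n_items = 3
Loop ends.

Final answer: 3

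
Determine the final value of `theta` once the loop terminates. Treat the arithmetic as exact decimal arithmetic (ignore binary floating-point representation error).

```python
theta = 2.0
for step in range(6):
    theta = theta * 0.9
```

Let's trace through this code step by step.

Initialize: theta = 2.0
Entering loop: for step in range(6):
After iteration 1: step = 0, theta = 1.8
After iteration 2: step = 1, theta = 1.62
After iteration 3: step = 2, theta = 1.458
After iteration 4: step = 3, theta = 1.3122
After iteration 5: step = 4, theta = 1.18098
After iteration 6: step = 5, theta = 1.062882
Loop ends.

Final answer: 1.062882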